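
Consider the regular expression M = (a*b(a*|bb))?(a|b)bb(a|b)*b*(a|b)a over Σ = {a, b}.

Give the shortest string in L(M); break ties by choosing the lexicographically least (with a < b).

abbaa

By inspection of the expression, no string of length less than 5 matches, and abbaa is the lexicographically first match of length 5.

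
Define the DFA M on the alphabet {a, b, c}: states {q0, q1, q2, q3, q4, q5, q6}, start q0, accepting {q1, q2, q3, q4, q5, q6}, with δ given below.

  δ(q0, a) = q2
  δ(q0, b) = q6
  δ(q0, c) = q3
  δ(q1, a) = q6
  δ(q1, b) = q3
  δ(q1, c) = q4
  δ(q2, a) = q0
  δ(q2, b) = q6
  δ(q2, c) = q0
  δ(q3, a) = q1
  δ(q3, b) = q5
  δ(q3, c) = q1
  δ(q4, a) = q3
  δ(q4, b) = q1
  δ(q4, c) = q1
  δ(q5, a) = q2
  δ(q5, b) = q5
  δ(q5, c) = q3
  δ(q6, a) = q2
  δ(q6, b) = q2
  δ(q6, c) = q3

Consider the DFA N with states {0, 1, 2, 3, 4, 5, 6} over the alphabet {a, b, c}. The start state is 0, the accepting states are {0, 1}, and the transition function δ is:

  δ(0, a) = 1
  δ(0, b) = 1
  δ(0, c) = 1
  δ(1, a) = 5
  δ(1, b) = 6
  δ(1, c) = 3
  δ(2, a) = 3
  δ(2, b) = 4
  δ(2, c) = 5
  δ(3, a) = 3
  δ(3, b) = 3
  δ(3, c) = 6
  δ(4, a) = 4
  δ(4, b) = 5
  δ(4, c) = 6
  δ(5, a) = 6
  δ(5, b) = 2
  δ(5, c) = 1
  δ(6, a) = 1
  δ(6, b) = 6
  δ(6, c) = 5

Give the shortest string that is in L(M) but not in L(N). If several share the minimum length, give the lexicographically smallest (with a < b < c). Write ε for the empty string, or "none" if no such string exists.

The string ab is accepted by M but not by N.
No shorter string lies in the difference, and ab is the lexicographically first length-2 string in L(M) \ L(N).

ab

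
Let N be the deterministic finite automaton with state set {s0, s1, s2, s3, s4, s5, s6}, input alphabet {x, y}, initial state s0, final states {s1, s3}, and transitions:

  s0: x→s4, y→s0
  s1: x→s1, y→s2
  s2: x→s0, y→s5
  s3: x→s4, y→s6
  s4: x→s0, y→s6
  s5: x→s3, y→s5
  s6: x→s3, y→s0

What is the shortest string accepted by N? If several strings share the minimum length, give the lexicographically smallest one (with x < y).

A breadth-first search from s0 reaches an accepting state first via the path s0 → s4 → s6 → s3 on input xyx.
No string of length < 3 is accepted (BFS exhausts all shorter strings without reaching an accepting state), and xyx is the lexicographically least accepting string of length 3.

xyx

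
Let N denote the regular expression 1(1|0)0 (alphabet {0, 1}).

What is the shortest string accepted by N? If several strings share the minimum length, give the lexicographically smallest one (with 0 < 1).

By inspection of the expression, no string of length less than 3 matches, and 100 is the lexicographically first match of length 3.

100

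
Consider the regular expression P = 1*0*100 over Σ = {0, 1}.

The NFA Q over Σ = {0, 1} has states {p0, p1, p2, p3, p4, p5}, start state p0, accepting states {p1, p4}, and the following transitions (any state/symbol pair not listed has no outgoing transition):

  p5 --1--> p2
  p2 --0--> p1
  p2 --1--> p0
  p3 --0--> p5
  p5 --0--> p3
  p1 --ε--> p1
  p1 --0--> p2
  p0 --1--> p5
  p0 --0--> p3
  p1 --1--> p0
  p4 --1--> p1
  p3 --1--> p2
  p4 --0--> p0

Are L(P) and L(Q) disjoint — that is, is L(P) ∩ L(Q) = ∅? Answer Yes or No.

Yes

Converting the expression P to a DFA (subset construction, then merging equivalent states) gives the minimal DFA with states {r0, r1, r2, r3, r4, r5, r6, r7, r8}, start state r0, accepting states {r7, r8} and transitions r0: 0→r1, 1→r2; r1: 0→r1, 1→r3; r2: 0→r4, 1→r2; r3: 0→r5, 1→r6; r4: 0→r7, 1→r3; r5: 0→r8, 1→r6; r6: 0→r6, 1→r6; r7: 0→r1, 1→r3; r8: 0→r6, 1→r6.
Exploring the product automaton P × Q from the start pair (r0, p0), following both machines on each input symbol, reaches 23 state pairs: (r0, p0), (r1, p3), (r2, p5), (r1, p5), (r3, p2), (r4, p3), (r2, p2), (r5, p1), (r6, p0), (r7, p5), (r4, p1), (r2, p0), (r8, p2), (r6, p3), (r6, p5), (r7, p2), (r3, p0), (r6, p1), (r6, p2), (r1, p1), (r5, p3), (r1, p2), (r8, p5).
P accepts in {r7, r8} and Q accepts in {p1, p4}; no reachable pair has both components accepting, so no string drives both machines to acceptance simultaneously and L(P) ∩ L(Q) = ∅.
So no string is accepted by both, and the intersection is empty.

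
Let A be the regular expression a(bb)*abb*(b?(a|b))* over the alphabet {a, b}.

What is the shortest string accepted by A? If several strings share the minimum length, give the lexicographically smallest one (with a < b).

aab

By inspection of the expression, no string of length less than 3 matches, and aab is the lexicographically first match of length 3.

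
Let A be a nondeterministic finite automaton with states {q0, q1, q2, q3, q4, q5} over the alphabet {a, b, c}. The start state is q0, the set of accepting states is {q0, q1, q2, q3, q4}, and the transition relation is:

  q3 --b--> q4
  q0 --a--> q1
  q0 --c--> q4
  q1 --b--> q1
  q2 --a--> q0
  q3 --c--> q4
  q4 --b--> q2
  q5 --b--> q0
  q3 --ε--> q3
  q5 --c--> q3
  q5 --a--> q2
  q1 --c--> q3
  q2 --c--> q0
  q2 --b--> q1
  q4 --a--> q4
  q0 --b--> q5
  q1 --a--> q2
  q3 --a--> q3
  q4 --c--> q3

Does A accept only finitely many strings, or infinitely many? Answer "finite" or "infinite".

infinite

State q1 is reachable from the start and can reach an accepting state, and it lies on the cycle q1 → q1.
Traversing that cycle any number of times yields accepted strings of unbounded length, so the language is infinite.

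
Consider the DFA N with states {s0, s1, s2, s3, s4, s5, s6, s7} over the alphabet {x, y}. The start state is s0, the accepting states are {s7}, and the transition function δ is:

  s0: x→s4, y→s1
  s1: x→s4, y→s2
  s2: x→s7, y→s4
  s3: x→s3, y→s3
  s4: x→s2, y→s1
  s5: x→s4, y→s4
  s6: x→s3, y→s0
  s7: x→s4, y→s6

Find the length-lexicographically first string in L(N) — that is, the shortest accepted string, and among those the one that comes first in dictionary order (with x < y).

xxx

A breadth-first search from s0 reaches an accepting state first via the path s0 → s4 → s2 → s7 on input xxx.
No string of length < 3 is accepted (BFS exhausts all shorter strings without reaching an accepting state), and xxx is the lexicographically least accepting string of length 3.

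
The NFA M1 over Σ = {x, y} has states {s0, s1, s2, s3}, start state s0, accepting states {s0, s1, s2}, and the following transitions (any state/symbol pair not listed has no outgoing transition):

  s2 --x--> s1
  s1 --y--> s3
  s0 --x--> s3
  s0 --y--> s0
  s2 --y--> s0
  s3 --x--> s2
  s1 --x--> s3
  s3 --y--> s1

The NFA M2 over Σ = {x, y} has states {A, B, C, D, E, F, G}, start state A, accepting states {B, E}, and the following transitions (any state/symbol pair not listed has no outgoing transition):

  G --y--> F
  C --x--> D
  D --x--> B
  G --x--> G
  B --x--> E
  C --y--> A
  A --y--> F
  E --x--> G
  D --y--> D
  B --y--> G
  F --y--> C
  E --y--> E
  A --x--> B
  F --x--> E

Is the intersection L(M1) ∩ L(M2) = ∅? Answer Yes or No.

The string xx is accepted by both M1 and M2.
Hence L(M1) ∩ L(M2) ≠ ∅.

No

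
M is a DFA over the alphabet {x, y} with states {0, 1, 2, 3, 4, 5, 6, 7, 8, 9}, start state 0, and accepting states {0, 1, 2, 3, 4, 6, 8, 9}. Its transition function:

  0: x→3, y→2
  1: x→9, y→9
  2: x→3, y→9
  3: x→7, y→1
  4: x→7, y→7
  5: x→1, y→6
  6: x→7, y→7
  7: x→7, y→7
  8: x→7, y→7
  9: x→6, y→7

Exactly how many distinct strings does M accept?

The useful subgraph on states {0, 1, 2, 3, 6, 9} is acyclic, so L(M) is finite; the longest accepting path visits 6 useful states, giving maximum string length 5.
Counting accepting paths from 0 by length: 1 of length 0, 2 of length 1, 3 of length 2, 4 of length 3, 4 of length 4, 2 of length 5. Total 16.

16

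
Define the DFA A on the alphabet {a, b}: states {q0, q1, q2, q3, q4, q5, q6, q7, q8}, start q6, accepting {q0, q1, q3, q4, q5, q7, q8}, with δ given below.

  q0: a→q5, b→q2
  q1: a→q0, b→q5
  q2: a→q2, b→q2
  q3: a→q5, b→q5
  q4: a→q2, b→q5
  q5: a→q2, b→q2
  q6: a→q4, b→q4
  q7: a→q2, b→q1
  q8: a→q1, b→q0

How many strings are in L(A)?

The useful subgraph on states {q4, q5, q6} is acyclic, so L(A) is finite; the longest accepting path visits 3 useful states, giving maximum string length 2.
Counting accepting paths from q6 by length: 2 of length 1, 2 of length 2. Total 4.

4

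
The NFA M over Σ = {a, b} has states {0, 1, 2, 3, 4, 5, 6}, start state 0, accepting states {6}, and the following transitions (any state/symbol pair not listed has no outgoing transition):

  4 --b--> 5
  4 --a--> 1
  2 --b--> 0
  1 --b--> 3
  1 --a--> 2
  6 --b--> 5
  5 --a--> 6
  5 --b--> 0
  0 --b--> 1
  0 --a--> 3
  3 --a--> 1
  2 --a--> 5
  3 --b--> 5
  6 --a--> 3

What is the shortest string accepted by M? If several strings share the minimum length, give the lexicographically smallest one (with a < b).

aba

A breadth-first search from 0 reaches an accepting state first via the path 0 → 3 → 5 → 6 on input aba.
No string of length < 3 is accepted (BFS exhausts all shorter strings without reaching an accepting state), and aba is the lexicographically least accepting string of length 3.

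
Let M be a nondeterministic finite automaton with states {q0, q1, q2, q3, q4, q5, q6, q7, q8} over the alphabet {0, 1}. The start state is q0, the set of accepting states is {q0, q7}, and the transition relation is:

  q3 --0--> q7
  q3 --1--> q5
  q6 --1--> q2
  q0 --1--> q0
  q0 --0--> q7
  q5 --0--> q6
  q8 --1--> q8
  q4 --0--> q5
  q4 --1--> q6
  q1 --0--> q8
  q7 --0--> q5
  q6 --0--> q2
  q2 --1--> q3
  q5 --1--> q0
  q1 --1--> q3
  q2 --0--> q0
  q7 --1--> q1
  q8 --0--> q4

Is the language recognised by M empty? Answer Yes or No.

No

The empty string ε is accepted: the run q0 ends in the accepting state q0.
Since at least one string is accepted, L(M) is not empty.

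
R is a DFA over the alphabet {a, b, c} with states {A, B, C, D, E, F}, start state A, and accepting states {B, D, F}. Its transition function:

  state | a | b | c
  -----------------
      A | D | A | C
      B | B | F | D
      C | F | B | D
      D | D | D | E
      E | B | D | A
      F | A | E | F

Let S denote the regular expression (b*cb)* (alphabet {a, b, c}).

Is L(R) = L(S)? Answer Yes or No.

The string a is accepted by R but rejected by S.
So L(R) ≠ L(S).

No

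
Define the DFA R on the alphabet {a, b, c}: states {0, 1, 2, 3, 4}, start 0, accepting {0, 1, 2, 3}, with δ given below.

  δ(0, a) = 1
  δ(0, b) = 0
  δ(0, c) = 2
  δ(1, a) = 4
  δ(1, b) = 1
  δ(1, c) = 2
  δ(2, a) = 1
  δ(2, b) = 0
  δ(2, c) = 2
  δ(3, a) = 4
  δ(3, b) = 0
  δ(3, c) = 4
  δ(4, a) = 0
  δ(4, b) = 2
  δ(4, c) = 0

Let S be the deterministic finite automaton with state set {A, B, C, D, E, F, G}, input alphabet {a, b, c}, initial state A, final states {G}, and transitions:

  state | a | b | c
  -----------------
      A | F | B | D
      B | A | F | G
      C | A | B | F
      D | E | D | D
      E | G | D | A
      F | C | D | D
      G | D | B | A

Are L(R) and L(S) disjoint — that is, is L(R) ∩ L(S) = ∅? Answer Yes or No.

The string bc is accepted by both R and S.
Hence L(R) ∩ L(S) ≠ ∅.

No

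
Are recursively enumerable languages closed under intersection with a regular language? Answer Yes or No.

First check the input against a DFA for the regular language; if it passes, run the recogniser for L and accept when it does.
So the recursively enumerable languages are closed under intersection with a regular language.

Yes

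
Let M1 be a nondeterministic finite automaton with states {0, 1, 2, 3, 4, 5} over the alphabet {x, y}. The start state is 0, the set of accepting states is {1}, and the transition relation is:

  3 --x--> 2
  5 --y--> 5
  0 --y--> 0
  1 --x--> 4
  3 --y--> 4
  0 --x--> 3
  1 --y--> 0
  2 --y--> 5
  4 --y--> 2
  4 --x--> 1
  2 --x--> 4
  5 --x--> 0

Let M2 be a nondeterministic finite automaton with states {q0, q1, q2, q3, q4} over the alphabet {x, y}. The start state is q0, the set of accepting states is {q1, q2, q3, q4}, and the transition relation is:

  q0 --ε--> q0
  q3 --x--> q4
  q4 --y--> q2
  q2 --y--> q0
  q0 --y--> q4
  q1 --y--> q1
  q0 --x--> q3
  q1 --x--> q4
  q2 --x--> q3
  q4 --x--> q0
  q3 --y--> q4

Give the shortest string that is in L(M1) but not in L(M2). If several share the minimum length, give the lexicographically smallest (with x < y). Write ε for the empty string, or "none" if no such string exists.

The string xyx is accepted by M1 but not by M2.
No shorter string lies in the difference, and xyx is the lexicographically first length-3 string in L(M1) \ L(M2).

xyx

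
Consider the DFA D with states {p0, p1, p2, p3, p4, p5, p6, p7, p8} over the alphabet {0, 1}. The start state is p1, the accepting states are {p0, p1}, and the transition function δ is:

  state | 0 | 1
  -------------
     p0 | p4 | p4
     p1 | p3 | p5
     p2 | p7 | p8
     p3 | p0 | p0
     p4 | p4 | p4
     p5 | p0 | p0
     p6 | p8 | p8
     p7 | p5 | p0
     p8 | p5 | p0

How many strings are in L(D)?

5

The useful subgraph on states {p0, p1, p3, p5} is acyclic, so L(D) is finite; the longest accepting path visits 3 useful states, giving maximum string length 2.
Counting accepting paths from p1 by length: 1 of length 0, 4 of length 2. Total 5.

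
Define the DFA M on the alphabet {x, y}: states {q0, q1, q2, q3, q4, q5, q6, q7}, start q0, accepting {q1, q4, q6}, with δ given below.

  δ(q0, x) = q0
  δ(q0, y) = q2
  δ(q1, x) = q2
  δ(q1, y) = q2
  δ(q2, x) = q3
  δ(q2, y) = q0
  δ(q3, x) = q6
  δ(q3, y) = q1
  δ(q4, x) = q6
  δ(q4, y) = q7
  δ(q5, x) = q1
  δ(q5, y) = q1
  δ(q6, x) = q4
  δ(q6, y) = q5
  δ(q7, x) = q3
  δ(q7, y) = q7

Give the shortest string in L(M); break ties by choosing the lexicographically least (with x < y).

yxx

A breadth-first search from q0 reaches an accepting state first via the path q0 → q2 → q3 → q6 on input yxx.
No string of length < 3 is accepted (BFS exhausts all shorter strings without reaching an accepting state), and yxx is the lexicographically least accepting string of length 3.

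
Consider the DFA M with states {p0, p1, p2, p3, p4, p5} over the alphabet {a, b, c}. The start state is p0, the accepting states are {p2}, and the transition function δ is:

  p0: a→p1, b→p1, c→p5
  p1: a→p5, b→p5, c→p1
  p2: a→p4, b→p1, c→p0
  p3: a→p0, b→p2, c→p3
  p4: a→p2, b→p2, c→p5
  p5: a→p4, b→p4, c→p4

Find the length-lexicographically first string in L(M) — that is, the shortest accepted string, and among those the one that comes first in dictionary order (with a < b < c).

A breadth-first search from p0 reaches an accepting state first via the path p0 → p5 → p4 → p2 on input caa.
No string of length < 3 is accepted (BFS exhausts all shorter strings without reaching an accepting state), and caa is the lexicographically least accepting string of length 3.

caa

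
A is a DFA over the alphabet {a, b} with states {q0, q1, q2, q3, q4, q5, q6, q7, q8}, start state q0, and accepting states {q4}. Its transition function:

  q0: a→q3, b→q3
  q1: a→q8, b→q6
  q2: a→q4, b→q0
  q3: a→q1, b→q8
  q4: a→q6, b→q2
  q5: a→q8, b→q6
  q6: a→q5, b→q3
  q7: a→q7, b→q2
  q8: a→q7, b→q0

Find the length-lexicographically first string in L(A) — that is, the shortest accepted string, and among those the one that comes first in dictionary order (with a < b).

A breadth-first search from q0 reaches an accepting state first via the path q0 → q3 → q8 → q7 → q2 → q4 on input ababa.
No string of length < 5 is accepted (BFS exhausts all shorter strings without reaching an accepting state), and ababa is the lexicographically least accepting string of length 5.

ababa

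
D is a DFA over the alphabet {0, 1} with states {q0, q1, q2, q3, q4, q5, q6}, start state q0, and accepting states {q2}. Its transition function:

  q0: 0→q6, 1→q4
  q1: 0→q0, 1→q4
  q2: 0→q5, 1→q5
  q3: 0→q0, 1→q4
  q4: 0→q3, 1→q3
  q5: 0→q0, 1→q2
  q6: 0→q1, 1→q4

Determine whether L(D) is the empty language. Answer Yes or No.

The states reachable from the start state are {q0, q1, q3, q4, q6}.
None of the accepting states {q2} is reachable, so no string is accepted and L(D) = ∅.

Yes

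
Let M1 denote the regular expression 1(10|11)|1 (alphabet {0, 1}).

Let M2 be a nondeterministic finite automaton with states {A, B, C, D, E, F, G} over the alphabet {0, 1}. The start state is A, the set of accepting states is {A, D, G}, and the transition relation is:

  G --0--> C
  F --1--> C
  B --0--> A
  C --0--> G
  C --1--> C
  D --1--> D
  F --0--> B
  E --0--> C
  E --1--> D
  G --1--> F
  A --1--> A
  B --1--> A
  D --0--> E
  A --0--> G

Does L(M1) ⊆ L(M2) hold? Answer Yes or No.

Yes

Converting the expression M1 to a DFA (subset construction, then merging equivalent states) gives the minimal DFA with states {r0, r1, r2, r3, r4}, start state r0, accepting states {r2, r4} and transitions r0: 0→r1, 1→r2; r1: 0→r1, 1→r1; r2: 0→r1, 1→r3; r3: 0→r4, 1→r4; r4: 0→r1, 1→r1.
Exploring the product automaton M1 × M2 from the start pair (r0, A), following both machines on each input symbol, reaches 10 state pairs: (r0, A), (r1, G), (r2, A), (r1, C), (r1, F), (r3, A), (r1, B), (r4, G), (r4, A), (r1, A).
M1 accepts in {r2, r4} and M2 accepts in {A, D, G}. The reachable pairs whose M1-component is accepting are (r2, A), (r4, G), (r4, A); in each of them the M2-component is accepting too, so the product for L(M1) \ L(M2) (M1-component accepting, M2-component rejecting) has no reachable accepting pair and the difference is empty.
Hence every string in L(M1) is also in L(M2).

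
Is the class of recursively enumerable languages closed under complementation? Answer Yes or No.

No

If both L and its complement were r.e., running the two recognisers in parallel would decide L, so L would be recursive; but there are r.e. languages that are not recursive (e.g. the halting problem), and their complements are therefore not r.e.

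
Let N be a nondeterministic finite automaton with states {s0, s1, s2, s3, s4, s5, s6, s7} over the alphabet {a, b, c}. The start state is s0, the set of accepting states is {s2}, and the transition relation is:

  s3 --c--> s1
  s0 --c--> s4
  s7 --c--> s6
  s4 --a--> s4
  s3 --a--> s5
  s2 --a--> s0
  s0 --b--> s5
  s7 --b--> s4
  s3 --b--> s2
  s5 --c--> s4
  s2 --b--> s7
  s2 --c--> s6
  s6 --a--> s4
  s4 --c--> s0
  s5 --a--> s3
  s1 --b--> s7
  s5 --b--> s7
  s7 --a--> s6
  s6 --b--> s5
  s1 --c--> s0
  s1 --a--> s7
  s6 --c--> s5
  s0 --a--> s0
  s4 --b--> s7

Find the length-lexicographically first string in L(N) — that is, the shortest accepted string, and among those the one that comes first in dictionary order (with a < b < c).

A breadth-first search from s0 reaches an accepting state first via the path s0 → s5 → s3 → s2 on input bab.
No string of length < 3 is accepted (BFS exhausts all shorter strings without reaching an accepting state), and bab is the lexicographically least accepting string of length 3.

bab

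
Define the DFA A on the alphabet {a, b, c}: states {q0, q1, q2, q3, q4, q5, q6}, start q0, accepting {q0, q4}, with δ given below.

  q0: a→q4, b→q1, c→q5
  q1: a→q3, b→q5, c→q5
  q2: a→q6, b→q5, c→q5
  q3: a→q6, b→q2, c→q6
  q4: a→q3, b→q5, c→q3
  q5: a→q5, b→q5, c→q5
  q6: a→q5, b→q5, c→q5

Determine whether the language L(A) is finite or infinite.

The useful states (reachable from q0 and able to reach an accepting state) are {q0, q4}.
Restricted to these states the transition graph has no cycle, so every accepting path has bounded length and L is finite.

finite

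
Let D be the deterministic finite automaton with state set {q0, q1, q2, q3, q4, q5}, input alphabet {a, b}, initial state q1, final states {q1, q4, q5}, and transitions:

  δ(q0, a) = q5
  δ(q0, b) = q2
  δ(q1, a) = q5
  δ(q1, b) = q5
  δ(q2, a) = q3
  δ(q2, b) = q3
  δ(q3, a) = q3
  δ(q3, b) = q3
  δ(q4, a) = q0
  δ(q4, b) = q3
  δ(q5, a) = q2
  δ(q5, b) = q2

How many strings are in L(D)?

The useful subgraph on states {q1, q5} is acyclic, so L(D) is finite; the longest accepting path visits 2 useful states, giving maximum string length 1.
Counting accepting paths from q1 by length: 1 of length 0, 2 of length 1. Total 3.

3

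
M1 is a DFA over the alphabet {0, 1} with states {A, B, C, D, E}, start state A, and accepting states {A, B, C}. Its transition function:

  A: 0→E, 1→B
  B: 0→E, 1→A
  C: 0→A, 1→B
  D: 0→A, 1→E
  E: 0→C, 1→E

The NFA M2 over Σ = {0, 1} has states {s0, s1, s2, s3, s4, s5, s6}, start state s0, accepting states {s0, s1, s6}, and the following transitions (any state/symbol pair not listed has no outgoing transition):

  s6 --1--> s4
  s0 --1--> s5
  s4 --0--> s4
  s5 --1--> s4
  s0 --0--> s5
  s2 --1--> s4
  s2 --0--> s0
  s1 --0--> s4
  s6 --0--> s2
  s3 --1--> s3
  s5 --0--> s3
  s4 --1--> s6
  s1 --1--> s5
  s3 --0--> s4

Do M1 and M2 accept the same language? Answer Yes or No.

No

The string 1 is accepted by M1 but rejected by M2.
So L(M1) ≠ L(M2).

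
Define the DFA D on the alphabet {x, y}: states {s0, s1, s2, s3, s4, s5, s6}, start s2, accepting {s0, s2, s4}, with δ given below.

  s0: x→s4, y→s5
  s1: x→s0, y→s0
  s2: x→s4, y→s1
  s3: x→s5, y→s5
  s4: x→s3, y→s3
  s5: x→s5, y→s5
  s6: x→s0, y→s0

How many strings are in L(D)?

6

The useful subgraph on states {s0, s1, s2, s4} is acyclic, so L(D) is finite; the longest accepting path visits 4 useful states, giving maximum string length 3.
Counting accepting paths from s2 by length: 1 of length 0, 1 of length 1, 2 of length 2, 2 of length 3. Total 6.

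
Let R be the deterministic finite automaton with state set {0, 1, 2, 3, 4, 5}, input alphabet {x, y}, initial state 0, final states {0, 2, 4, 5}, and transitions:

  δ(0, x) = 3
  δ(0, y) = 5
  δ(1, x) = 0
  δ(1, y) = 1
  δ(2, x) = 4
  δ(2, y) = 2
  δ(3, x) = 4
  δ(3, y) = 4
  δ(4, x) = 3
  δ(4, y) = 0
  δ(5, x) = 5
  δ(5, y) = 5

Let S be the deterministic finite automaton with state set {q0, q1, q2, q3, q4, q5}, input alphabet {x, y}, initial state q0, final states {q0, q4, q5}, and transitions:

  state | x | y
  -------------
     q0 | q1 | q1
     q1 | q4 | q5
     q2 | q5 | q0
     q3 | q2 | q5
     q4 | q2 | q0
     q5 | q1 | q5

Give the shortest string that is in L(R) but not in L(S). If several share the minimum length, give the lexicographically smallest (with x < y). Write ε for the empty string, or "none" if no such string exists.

y

The string y is accepted by R but not by S.
No shorter string lies in the difference, and y is the lexicographically first length-1 string in L(R) \ L(S).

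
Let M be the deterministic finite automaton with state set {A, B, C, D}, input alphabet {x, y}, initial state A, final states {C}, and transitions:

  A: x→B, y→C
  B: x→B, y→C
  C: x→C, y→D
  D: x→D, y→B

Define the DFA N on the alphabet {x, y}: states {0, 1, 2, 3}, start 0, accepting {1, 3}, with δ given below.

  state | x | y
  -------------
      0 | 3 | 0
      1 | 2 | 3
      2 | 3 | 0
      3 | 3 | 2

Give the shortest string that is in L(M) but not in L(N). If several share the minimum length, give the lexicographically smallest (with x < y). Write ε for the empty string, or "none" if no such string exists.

y

The string y is accepted by M but not by N.
No shorter string lies in the difference, and y is the lexicographically first length-1 string in L(M) \ L(N).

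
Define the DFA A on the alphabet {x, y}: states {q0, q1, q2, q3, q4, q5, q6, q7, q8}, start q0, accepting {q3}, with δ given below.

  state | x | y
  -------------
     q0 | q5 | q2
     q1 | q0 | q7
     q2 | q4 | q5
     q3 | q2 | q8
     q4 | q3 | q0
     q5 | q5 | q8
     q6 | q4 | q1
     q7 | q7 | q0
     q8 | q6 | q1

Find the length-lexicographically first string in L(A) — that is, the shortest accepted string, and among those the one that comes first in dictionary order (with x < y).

A breadth-first search from q0 reaches an accepting state first via the path q0 → q2 → q4 → q3 on input yxx.
No string of length < 3 is accepted (BFS exhausts all shorter strings without reaching an accepting state), and yxx is the lexicographically least accepting string of length 3.

yxx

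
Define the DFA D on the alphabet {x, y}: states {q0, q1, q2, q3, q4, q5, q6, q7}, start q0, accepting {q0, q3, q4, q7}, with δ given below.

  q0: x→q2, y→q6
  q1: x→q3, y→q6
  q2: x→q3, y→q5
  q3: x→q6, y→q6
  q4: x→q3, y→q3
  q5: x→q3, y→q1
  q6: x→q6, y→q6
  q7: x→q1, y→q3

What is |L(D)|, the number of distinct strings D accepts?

The useful subgraph on states {q0, q1, q2, q3, q5} is acyclic, so L(D) is finite; the longest accepting path visits 5 useful states, giving maximum string length 4.
Counting accepting paths from q0 by length: 1 of length 0, 1 of length 2, 1 of length 3, 1 of length 4. Total 4.

4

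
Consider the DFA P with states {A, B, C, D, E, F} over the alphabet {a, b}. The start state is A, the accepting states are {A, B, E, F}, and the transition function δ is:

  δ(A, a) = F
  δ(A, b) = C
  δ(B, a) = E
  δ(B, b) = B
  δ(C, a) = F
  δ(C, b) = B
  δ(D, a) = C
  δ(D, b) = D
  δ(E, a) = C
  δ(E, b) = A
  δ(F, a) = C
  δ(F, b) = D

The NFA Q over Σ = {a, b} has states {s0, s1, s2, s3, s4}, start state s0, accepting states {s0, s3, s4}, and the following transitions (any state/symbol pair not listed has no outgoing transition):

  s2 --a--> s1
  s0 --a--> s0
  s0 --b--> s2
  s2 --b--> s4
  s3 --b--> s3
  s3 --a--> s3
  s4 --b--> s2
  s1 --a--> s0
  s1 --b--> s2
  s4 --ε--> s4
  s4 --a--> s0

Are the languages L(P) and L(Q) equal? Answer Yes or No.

No

The string ba is accepted by P but rejected by Q.
So L(P) ≠ L(Q).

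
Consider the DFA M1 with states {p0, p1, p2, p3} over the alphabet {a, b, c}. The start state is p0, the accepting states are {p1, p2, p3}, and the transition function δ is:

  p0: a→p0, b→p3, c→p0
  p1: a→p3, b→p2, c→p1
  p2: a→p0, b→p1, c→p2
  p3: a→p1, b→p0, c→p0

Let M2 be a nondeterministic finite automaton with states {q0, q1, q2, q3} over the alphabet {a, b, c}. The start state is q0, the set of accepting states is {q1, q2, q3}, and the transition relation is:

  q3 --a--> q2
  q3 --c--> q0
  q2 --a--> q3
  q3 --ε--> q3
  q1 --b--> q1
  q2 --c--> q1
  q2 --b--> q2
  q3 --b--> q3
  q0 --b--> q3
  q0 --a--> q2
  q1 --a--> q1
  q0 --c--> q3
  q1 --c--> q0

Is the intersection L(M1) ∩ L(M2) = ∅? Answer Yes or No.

No

The string b is accepted by both M1 and M2.
Hence L(M1) ∩ L(M2) ≠ ∅.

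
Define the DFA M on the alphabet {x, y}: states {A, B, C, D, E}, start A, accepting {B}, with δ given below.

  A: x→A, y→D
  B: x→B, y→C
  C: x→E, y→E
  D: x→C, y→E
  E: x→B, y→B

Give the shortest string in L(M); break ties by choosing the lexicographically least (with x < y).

A breadth-first search from A reaches an accepting state first via the path A → D → E → B on input yyx.
No string of length < 3 is accepted (BFS exhausts all shorter strings without reaching an accepting state), and yyx is the lexicographically least accepting string of length 3.

yyx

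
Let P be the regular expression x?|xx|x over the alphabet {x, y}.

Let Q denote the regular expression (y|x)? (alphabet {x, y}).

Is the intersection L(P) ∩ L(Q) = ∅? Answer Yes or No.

The empty string ε is accepted by both P and Q.
Hence L(P) ∩ L(Q) ≠ ∅.

No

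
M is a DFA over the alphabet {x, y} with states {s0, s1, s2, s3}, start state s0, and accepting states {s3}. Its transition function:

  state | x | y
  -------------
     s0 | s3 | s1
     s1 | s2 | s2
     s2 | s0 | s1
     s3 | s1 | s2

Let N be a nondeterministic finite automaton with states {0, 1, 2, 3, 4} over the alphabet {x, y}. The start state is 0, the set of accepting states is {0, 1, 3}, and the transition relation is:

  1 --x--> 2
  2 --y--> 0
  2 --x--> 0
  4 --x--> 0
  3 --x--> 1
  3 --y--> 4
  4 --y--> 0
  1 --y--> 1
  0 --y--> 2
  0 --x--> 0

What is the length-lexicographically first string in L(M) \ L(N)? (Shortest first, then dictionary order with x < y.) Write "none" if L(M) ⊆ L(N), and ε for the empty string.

none

Exploring the product automaton M × N from the start pair (s0, 0), following both machines on each input symbol, reaches 6 state pairs: (s0, 0), (s3, 0), (s1, 2), (s1, 0), (s2, 2), (s2, 0).
M accepts in {s3} and N accepts in {0, 1, 3}. The reachable pairs whose M-component is accepting are (s3, 0); in each of them the N-component is accepting too, so the product for L(M) \ L(N) (M-component accepting, N-component rejecting) has no reachable accepting pair and the difference is empty.
So every string accepted by M is also accepted by N: L(M) \ L(N) = ∅ and there is no such string.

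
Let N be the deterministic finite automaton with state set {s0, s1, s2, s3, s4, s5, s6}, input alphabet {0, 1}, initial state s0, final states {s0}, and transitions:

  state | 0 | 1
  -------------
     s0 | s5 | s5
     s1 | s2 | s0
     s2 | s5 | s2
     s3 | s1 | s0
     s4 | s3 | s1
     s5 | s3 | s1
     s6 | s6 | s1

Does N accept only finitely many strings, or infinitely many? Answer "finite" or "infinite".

infinite

State s0 is reachable from the start and can reach an accepting state, and it lies on the cycle s0 → s5 → s1 → s0.
Traversing that cycle any number of times yields accepted strings of unbounded length, so the language is infinite.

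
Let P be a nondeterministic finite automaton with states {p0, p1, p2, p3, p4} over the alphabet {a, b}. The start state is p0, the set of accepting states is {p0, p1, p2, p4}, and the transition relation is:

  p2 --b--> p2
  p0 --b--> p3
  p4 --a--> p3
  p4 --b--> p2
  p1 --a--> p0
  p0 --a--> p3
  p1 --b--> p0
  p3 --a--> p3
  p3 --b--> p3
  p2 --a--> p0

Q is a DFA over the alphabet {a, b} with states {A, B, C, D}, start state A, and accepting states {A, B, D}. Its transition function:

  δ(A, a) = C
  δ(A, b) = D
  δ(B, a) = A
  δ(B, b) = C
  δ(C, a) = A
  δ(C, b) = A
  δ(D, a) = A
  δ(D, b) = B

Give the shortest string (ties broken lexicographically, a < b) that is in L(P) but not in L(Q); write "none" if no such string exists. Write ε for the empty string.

Exploring the product automaton P × Q from the start pair (p0, A), following both machines on each input symbol, reaches 5 state pairs: (p0, A), (p3, C), (p3, D), (p3, A), (p3, B).
P accepts in {p0, p1, p2, p4} and Q accepts in {A, B, D}. The reachable pairs whose P-component is accepting are (p0, A); in each of them the Q-component is accepting too, so the product for L(P) \ L(Q) (P-component accepting, Q-component rejecting) has no reachable accepting pair and the difference is empty.
So every string accepted by P is also accepted by Q: L(P) \ L(Q) = ∅ and there is no such string.

none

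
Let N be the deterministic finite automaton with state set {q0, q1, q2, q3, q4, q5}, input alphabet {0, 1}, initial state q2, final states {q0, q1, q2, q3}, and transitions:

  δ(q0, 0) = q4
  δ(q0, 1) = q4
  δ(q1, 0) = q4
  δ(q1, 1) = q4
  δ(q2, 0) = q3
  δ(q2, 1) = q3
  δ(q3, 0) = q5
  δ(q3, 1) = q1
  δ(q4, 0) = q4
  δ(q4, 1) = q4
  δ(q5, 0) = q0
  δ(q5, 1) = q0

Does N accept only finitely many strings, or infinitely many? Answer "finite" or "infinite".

finite

The useful states (reachable from q2 and able to reach an accepting state) are {q0, q1, q2, q3, q5}.
Restricted to these states the transition graph has no cycle, so every accepting path has bounded length and L is finite.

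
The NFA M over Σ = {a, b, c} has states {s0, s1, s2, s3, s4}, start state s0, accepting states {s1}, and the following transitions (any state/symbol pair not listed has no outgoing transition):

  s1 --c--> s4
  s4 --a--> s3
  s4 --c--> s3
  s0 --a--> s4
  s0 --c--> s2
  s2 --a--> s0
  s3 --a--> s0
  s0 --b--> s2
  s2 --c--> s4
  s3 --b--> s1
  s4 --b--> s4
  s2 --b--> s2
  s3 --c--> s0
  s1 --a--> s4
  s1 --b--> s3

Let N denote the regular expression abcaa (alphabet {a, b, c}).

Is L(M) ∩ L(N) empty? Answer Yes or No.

Converting the expression N to a DFA (subset construction, then merging equivalent states) gives the minimal DFA with states {n0, n1, n2, n3, n4, n5, n6}, start state n0, accepting states {n6} and transitions n0: a→n1, b→n2, c→n2; n1: a→n2, b→n3, c→n2; n2: a→n2, b→n2, c→n2; n3: a→n2, b→n2, c→n4; n4: a→n5, b→n2, c→n2; n5: a→n6, b→n2, c→n2; n6: a→n2, b→n2, c→n2.
Exploring the product automaton M × N from the start pair (s0, n0), following both machines on each input symbol, reaches 11 state pairs: (s0, n0), (s4, n1), (s2, n2), (s3, n2), (s4, n3), (s0, n2), (s4, n2), (s1, n2), (s3, n4), (s0, n5), (s4, n6).
M accepts in {s1} and N accepts in {n6}; no reachable pair has both components accepting, so no string drives both machines to acceptance simultaneously and L(M) ∩ L(N) = ∅.
So no string is accepted by both, and the intersection is empty.

Yes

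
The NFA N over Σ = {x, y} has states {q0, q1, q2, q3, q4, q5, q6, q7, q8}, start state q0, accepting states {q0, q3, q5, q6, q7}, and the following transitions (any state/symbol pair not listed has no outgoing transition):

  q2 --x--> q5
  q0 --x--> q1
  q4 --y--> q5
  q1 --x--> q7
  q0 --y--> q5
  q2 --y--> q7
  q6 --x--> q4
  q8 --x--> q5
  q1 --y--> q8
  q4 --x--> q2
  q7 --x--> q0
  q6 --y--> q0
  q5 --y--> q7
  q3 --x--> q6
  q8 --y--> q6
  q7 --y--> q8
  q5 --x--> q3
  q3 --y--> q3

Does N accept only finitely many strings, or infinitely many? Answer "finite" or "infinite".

infinite

State q3 is reachable from the start and can reach an accepting state, and it lies on the cycle q3 → q3.
Traversing that cycle any number of times yields accepted strings of unbounded length, so the language is infinite.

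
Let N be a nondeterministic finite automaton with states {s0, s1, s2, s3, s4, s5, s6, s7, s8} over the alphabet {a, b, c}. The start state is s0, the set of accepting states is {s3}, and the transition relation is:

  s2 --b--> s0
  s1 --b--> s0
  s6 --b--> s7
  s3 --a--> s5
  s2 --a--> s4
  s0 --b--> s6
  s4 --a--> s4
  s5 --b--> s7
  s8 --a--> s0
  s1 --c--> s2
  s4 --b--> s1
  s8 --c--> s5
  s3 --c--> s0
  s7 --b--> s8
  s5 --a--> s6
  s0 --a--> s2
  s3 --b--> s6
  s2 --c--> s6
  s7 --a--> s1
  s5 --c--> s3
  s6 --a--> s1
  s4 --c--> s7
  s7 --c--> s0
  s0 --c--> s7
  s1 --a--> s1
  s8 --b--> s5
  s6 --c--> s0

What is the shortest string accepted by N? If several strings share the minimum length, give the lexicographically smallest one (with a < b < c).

cbbc

A breadth-first search from s0 reaches an accepting state first via the path s0 → s7 → s8 → s5 → s3 on input cbbc.
No string of length < 4 is accepted (BFS exhausts all shorter strings without reaching an accepting state), and cbbc is the lexicographically least accepting string of length 4.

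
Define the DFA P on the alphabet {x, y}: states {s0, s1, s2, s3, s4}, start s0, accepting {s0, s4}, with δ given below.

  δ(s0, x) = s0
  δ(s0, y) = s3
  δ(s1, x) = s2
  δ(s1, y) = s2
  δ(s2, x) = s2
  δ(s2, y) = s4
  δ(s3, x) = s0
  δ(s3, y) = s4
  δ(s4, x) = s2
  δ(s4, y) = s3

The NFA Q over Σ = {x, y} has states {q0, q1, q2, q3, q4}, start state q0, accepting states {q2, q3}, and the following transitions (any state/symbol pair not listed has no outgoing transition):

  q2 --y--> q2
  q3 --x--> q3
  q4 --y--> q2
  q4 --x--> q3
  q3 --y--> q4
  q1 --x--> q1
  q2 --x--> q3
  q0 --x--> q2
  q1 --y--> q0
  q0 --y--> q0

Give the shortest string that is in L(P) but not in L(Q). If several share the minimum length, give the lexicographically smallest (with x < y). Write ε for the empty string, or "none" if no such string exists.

The empty string ε is accepted by P but not by Q.
Since ε is the unique shortest string, it is the required witness.

ε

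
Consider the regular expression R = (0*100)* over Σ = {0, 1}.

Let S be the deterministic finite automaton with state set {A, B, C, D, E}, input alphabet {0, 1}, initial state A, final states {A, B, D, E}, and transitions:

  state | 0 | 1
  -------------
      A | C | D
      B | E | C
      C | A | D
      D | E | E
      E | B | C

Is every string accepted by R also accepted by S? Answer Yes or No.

No

The string 100100 is in L(R) but not in L(S).
So L(R) ⊄ L(S).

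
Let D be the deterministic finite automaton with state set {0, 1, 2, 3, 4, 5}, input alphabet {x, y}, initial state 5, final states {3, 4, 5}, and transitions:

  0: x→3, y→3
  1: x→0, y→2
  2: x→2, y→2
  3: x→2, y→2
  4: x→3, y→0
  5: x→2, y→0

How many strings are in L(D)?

3

The useful subgraph on states {0, 3, 5} is acyclic, so L(D) is finite; the longest accepting path visits 3 useful states, giving maximum string length 2.
Counting accepting paths from 5 by length: 1 of length 0, 2 of length 2. Total 3.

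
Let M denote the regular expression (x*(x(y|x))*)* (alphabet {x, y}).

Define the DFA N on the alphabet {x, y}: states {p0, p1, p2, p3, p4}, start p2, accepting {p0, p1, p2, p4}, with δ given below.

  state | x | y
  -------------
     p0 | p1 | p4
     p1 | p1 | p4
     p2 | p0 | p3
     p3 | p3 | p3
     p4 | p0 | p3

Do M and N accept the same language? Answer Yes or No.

Converting the expression M to a DFA (subset construction, then merging equivalent states) gives the minimal DFA with states {m0, m1, m2}, start state m0, accepting states {m0, m1} and transitions m0: x→m1, y→m2; m1: x→m1, y→m0; m2: x→m2, y→m2.
Exploring the product automaton M × N from the start pair (m0, p2), following both machines on each input symbol, reaches 5 state pairs: (m0, p2), (m1, p0), (m2, p3), (m1, p1), (m0, p4).
M accepts in {m0, m1} and N accepts in {p0, p1, p2, p4}. In every reachable pair the two components are either both accepting — (m0, p2), (m1, p0), (m1, p1), (m0, p4) — or both non-accepting, so no string is accepted by exactly one of the machines: L(M) \ L(N) and L(N) \ L(M) are both empty.
Hence every string is accepted by M iff it is accepted by N, and the two languages coincide.

Yes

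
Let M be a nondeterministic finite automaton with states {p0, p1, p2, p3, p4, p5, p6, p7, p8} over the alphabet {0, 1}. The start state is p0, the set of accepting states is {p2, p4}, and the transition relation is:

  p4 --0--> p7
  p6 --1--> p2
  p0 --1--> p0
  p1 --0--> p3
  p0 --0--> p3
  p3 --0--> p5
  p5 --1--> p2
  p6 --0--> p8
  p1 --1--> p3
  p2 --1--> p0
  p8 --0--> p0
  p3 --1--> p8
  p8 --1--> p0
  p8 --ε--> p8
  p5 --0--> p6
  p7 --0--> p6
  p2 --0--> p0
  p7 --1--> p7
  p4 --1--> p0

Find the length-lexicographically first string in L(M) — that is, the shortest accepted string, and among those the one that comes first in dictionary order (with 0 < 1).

001

A breadth-first search from p0 reaches an accepting state first via the path p0 → p3 → p5 → p2 on input 001.
No string of length < 3 is accepted (BFS exhausts all shorter strings without reaching an accepting state), and 001 is the lexicographically least accepting string of length 3.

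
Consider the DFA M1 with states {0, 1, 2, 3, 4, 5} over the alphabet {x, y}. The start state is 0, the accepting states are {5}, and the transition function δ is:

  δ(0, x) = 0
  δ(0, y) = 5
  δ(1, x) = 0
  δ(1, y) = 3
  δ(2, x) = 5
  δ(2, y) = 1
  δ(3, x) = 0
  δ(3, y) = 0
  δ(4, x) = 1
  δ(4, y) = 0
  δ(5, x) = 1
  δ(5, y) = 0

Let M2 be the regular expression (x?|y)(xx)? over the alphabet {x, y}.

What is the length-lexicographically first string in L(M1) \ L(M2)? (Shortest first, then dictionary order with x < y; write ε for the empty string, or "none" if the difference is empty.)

xy

The string xy is accepted by M1 but not by M2.
No shorter string lies in the difference, and xy is the lexicographically first length-2 string in L(M1) \ L(M2).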